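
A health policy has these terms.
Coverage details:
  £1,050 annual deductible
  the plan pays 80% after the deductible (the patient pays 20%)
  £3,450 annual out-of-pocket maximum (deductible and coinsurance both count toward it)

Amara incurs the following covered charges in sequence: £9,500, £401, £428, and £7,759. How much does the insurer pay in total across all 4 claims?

£14,638

Claim 1 (£9,500): £1,050 to deductible, leaving £8,450; patient's 20% is £1,690. Cost to patient: £2,740. OOP to date £2,740. Insurer: £9,500 − £2,740 = £6,760.
Claim 2 (£401): deductible met; 20% of £401 = £80.20. Patient pays £80.20; OOP now £2,820.20. Plan pays £401 − £80.20 = £320.80.
Claim 3 (£428): deductible met; 20% of £428 = £85.60. Patient pays £85.60; OOP now £2,905.80. Plan pays £428 − £85.60 = £342.40.
Claim 4 (£7,759): deductible already satisfied, so patient's share is 20% × £7,759 = £1,551.80. Adding that to £2,905.80 gives £4,457.60, past the £3,450 cap; patient pays only £3,450 − £2,905.80 = £544.20. Plan pays £7,759 − £544.20 = £7,214.80.
Insurer total = bills − patient's total = £18,088 − £3,450 = £14,638.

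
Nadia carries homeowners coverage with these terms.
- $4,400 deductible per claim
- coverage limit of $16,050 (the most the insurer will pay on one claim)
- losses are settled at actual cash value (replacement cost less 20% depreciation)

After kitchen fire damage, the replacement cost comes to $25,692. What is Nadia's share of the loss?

At 20% depreciation, ACV = $25,692 − $5,138.40 = $20,553.60.
Less the $4,400 deductible: $20,553.60 − $4,400 = $16,153.60.
Since $16,153.60 > $16,050, the payout is capped at $16,050.
Out of pocket: $25,692 − $16,050 = $9,642.

$9,642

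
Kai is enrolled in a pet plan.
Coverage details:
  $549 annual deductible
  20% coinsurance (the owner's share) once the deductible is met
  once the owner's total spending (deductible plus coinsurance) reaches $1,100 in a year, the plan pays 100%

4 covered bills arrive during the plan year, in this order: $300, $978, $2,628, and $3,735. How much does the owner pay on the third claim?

$405.20

#1 ($300): all of it applies to the deductible. Cost to owner: $300. OOP to date $300.
#2 ($978): $249 finishes the deductible; $729 goes to coinsurance; coinsurance $729 × 20% = $145.80. Owner owes $394.80 (running OOP $694.80).
#3 ($2,628): deductible already satisfied, so owner's share is 20% × $2,628 = $525.60. That would push OOP to $1,220.40, over the $1,100 cap, so owner pays $1,100 − $694.80 = $405.20.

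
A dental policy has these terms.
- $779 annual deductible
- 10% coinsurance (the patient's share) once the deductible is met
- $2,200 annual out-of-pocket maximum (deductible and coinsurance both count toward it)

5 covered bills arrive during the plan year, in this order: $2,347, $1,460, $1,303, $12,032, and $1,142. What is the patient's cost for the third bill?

$130.30

#1 ($2,347): deductible takes $779, $1,568 remains; patient's 10% is $156.80. Patient pays $935.80; OOP now $935.80.
#2 ($1,460): 10% coinsurance on $1,460 = $146. Cost to patient: $146. OOP to date $1,081.80.
#3 ($1,303): 10% coinsurance on $1,303 = $130.30. Cost to patient: $130.30. OOP to date $1,212.10.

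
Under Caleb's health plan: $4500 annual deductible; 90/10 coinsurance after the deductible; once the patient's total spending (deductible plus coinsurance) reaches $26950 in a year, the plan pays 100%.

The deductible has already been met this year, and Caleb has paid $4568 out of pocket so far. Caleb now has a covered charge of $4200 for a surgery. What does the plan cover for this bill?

With the deductible met, the entire $4200 is subject to coinsurance.
Patient's 10% share of $4200 is $420.
Year-to-date out-of-pocket becomes $4568 + $420 = $4988, still under the $26950 maximum, so no cap applies.
Insurer pays the balance: $4200 − $420 = $3780.

$3780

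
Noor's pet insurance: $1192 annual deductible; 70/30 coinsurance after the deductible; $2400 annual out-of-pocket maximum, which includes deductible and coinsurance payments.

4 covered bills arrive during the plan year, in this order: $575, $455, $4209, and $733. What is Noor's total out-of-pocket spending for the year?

$2400

Bill 1, $575: entire amount goes to the deductible. Owner owes $575 (running OOP $575).
Bill 2, $455: fully absorbed by the deductible. Owner pays $455; OOP now $1030.
Bill 3, $4209: $162 to deductible, leaving $4047; coinsurance $4047 × 30% = $1214.10. Deductible plus coinsurance: $162 + $1214.10 = $1376.10. Adding that to $1030 gives $2406.10, past the $2400 cap; owner pays only $2400 − $1030 = $1370.
Bill 4, $733: 30% coinsurance on $733 = $219.90. OOP would hit $2619.90 > $2400, so the cap limits the owner to $2400 − $2400 = $0.
Summing the owner's payments: $575 + $455 + $1370 + $0 = $2400.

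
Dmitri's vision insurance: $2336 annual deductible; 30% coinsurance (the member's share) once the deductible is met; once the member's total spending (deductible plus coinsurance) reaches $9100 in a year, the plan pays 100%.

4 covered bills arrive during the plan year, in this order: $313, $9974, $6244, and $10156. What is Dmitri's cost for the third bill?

Bill 1, $313: entire amount goes to the deductible. Member owes $313 (running OOP $313).
Bill 2, $9974: $2023 to deductible, leaving $7951; coinsurance $7951 × 30% = $2385.30. Member owes $4408.30 (running OOP $4721.30).
Bill 3, $6244: deductible met; 30% of $6244 = $1873.20. Member pays $1873.20; OOP now $6594.50.

$1873.20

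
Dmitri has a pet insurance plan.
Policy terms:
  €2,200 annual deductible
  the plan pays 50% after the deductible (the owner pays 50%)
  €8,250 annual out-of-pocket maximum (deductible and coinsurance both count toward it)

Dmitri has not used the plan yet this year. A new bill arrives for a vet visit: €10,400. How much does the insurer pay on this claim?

Deductible not yet touched, so the first €2,200 of the bill goes to the deductible.
The remaining €8,200 (= €10,400 − €2,200) moves to coinsurance.
Owner's 50% share of €8,200 is €4,100.
So the owner owes €2,200 + €4,100 = €6,300 before any cap.
Year-to-date out-of-pocket becomes €0 + €6,300 = €6,300, still under the €8,250 maximum, so no cap applies.
Insurer pays the balance: €10,400 − €6,300 = €4,100.

€4,100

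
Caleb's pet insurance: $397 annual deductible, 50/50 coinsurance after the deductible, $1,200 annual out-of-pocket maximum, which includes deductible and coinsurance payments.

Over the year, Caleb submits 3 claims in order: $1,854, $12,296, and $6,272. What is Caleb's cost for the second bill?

$74.50

Bill 1, $1,854: $397 finishes the deductible; $1,457 goes to coinsurance; 50% of $1,457 = $728.50. Owner owes $1,125.50 (running OOP $1,125.50).
Bill 2, $12,296: deductible already satisfied, so owner's share is 50% × $12,296 = $6,148. OOP would hit $7,273.50 > $1,200, so the cap limits the owner to $1,200 − $1,125.50 = $74.50.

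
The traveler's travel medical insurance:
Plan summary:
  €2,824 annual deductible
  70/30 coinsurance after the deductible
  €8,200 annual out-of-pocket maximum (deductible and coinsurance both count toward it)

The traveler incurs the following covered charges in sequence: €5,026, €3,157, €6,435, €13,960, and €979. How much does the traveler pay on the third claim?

€1,930.50

Claim 1 — €5,026: deductible takes €2,824, €2,202 remains; coinsurance €2,202 × 30% = €660.60. Traveler pays €3,484.60; OOP now €3,484.60.
Claim 2 — €3,157: 30% coinsurance on €3,157 = €947.10. Cost to traveler: €947.10. OOP to date €4,431.70.
Claim 3 — €6,435: deductible met; 30% of €6,435 = €1,930.50. Cost to traveler: €1,930.50. OOP to date €6,362.20.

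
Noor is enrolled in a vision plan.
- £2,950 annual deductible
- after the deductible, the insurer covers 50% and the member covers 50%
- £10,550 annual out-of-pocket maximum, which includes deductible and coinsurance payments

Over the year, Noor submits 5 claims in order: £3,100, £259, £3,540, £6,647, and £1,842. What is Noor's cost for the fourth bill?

£3,323.50

Bill 1, £3,100: £2,950 to deductible, leaving £150; 50% of £150 = £75. Member owes £3,025 (running OOP £3,025).
Bill 2, £259: deductible already satisfied, so member's share is 50% × £259 = £129.50. Member owes £129.50 (running OOP £3,154.50).
Bill 3, £3,540: deductible met; 50% of £3,540 = £1,770. Cost to member: £1,770. OOP to date £4,924.50.
Bill 4, £6,647: 50% coinsurance on £6,647 = £3,323.50. Cost to member: £3,323.50. OOP to date £8,248.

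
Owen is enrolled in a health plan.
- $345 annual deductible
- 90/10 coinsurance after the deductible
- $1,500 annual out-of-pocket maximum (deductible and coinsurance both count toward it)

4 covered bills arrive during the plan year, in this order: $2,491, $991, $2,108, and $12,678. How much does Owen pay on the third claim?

Claim 1 — $2,491: $345 finishes the deductible; $2,146 goes to coinsurance; 10% of $2,146 = $214.60. Patient owes $559.60 (running OOP $559.60).
Claim 2 — $991: deductible already satisfied, so patient's share is 10% × $991 = $99.10. Patient owes $99.10 (running OOP $658.70).
Claim 3 — $2,108: deductible met; 10% of $2,108 = $210.80. Cost to patient: $210.80. OOP to date $869.50.

$210.80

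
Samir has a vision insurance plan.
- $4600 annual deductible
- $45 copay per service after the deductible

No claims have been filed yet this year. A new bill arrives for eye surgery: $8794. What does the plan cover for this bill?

$4149

Deductible not yet touched, so the first $4600 of the bill goes to the deductible.
After the $4600 deductible portion, $8794 − $4600 = $4194 is subject to the copay.
Copay on this service: $45.
So the member owes $4600 + $45 = $4645.
Insurer pays the balance: $8794 − $4645 = $4149.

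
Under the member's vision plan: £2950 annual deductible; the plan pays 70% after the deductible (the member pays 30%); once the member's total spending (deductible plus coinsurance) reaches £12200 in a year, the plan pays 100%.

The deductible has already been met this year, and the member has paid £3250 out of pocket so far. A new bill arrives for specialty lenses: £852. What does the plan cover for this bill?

With the deductible met, the entire £852 is subject to coinsurance.
Coinsurance: £852 × 30% = £255.60.
Cumulative spending £3250 + £255.60 = £3505.60 stays under the £12200 maximum.
The insurer covers the remainder: £852 − £255.60 = £596.40.

£596.40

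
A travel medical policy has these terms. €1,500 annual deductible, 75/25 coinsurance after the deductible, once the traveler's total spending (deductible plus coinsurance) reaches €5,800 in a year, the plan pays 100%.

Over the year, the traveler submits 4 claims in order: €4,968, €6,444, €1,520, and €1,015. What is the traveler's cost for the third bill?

Claim 1 (€4,968): deductible takes €1,500, €3,468 remains; traveler's 25% is €867. Traveler owes €2,367 (running OOP €2,367).
Claim 2 (€6,444): deductible already satisfied, so traveler's share is 25% × €6,444 = €1,611. Traveler owes €1,611 (running OOP €3,978).
Claim 3 (€1,520): deductible met; 25% of €1,520 = €380. Traveler pays €380; OOP now €4,358.

€380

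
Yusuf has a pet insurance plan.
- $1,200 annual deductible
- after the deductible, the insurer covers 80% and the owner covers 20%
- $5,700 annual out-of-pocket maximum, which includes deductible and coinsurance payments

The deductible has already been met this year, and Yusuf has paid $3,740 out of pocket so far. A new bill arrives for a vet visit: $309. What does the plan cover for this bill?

With the deductible met, the entire $309 is subject to coinsurance.
Owner's 20% share of $309 is $61.80.
Year-to-date out-of-pocket becomes $3,740 + $61.80 = $3,801.80, still under the $5,700 maximum, so no cap applies.
The plan picks up $309 − $61.80 = $247.20.

$247.20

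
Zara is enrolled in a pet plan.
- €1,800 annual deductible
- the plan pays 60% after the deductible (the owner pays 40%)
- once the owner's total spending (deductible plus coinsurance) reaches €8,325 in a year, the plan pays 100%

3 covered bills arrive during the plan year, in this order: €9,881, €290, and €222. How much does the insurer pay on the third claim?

€133.20

Bill 1, €9,881: €1,800 to deductible, leaving €8,081; coinsurance €8,081 × 40% = €3,232.40. Cost to owner: €5,032.40. OOP to date €5,032.40. Insurer: €9,881 − €5,032.40 = €4,848.60.
Bill 2, €290: deductible already satisfied, so owner's share is 40% × €290 = €116. Owner pays €116; OOP now €5,148.40. Plan pays €290 − €116 = €174.
Bill 3, €222: 40% coinsurance on €222 = €88.80. Owner owes €88.80 (running OOP €5,237.20). Plan pays €222 − €88.80 = €133.20.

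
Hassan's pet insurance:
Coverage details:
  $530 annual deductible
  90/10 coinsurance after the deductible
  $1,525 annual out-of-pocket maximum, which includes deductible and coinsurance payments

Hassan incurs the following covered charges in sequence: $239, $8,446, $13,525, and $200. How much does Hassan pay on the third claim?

$179.50

#1 ($239): all of it applies to the deductible. Owner pays $239; OOP now $239.
#2 ($8,446): $291 finishes the deductible; $8,155 goes to coinsurance; coinsurance $8,155 × 10% = $815.50. Owner owes $1,106.50 (running OOP $1,345.50).
#3 ($13,525): deductible already satisfied, so owner's share is 10% × $13,525 = $1,352.50. OOP would hit $2,698 > $1,525, so the cap limits the owner to $1,525 − $1,345.50 = $179.50.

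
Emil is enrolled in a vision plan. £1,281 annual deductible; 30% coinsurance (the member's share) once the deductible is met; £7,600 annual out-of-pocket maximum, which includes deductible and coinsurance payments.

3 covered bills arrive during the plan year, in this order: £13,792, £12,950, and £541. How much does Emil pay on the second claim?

#1 (£13,792): £1,281 finishes the deductible; £12,511 goes to coinsurance; member's 30% is £3,753.30. Cost to member: £5,034.30. OOP to date £5,034.30.
#2 (£12,950): deductible already satisfied, so member's share is 30% × £12,950 = £3,885. That would push OOP to £8,919.30, over the £7,600 cap, so member pays £7,600 − £5,034.30 = £2,565.70.

£2,565.70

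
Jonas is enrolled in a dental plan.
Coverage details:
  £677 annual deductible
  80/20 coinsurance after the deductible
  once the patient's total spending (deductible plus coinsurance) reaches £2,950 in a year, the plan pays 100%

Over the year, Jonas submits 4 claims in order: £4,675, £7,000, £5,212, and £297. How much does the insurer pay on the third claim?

Bill 1, £4,675: £677 to deductible, leaving £3,998; coinsurance £3,998 × 20% = £799.60. Patient pays £1,476.60; OOP now £1,476.60. Plan pays £4,675 − £1,476.60 = £3,198.40.
Bill 2, £7,000: deductible already satisfied, so patient's share is 20% × £7,000 = £1,400. Patient owes £1,400 (running OOP £2,876.60). Plan pays £7,000 − £1,400 = £5,600.
Bill 3, £5,212: 20% coinsurance on £5,212 = £1,042.40. Adding that to £2,876.60 gives £3,919, past the £2,950 cap; patient pays only £2,950 − £2,876.60 = £73.40. Insurer: £5,212 − £73.40 = £5,138.60.

£5,138.60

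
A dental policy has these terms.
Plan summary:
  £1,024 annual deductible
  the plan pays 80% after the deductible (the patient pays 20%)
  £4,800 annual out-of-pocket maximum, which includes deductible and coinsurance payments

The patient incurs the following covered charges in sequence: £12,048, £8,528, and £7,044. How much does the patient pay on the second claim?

£1,571.20

#1 (£12,048): deductible takes £1,024, £11,024 remains; patient's 20% is £2,204.80. Cost to patient: £3,228.80. OOP to date £3,228.80.
#2 (£8,528): deductible already satisfied, so patient's share is 20% × £8,528 = £1,705.60. Adding that to £3,228.80 gives £4,934.40, past the £4,800 cap; patient pays only £4,800 − £3,228.80 = £1,571.20.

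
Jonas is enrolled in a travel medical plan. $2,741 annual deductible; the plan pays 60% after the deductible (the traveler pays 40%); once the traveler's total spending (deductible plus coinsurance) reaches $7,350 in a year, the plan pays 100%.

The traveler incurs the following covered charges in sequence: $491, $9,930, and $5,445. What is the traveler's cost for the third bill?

$1,537

Claim 1 ($491): entire amount goes to the deductible. Traveler pays $491; OOP now $491.
Claim 2 ($9,930): $2,250 to deductible, leaving $7,680; traveler's 40% is $3,072. Cost to traveler: $5,322. OOP to date $5,813.
Claim 3 ($5,445): deductible met; 40% of $5,445 = $2,178. That would push OOP to $7,991, over the $7,350 cap, so traveler pays $7,350 − $5,813 = $1,537.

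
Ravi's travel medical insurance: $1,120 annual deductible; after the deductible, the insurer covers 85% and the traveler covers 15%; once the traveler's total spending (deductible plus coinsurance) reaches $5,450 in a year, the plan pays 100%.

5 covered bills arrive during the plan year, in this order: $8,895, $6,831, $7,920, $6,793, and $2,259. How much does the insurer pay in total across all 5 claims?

$27,248

Bill 1, $8,895: $1,120 finishes the deductible; $7,775 goes to coinsurance; traveler's 15% is $1,166.25. Traveler owes $2,286.25 (running OOP $2,286.25). Plan pays $8,895 − $2,286.25 = $6,608.75.
Bill 2, $6,831: deductible met; 15% of $6,831 = $1,024.65. Traveler owes $1,024.65 (running OOP $3,310.90). Insurer: $6,831 − $1,024.65 = $5,806.35.
Bill 3, $7,920: 15% coinsurance on $7,920 = $1,188. Traveler owes $1,188 (running OOP $4,498.90). Insurer: $7,920 − $1,188 = $6,732.
Bill 4, $6,793: deductible already satisfied, so traveler's share is 15% × $6,793 = $1,018.95. OOP would hit $5,517.85 > $5,450, so the cap limits the traveler to $5,450 − $4,498.90 = $951.10. Insurer: $6,793 − $951.10 = $5,841.90.
Bill 5, $2,259: deductible already satisfied, so traveler's share is 15% × $2,259 = $338.85. OOP would hit $5,788.85 > $5,450, so the cap limits the traveler to $5,450 − $5,450 = $0. Insurer: $2,259 − $0 = $2,259.
Insurer total = bills − traveler's total = $32,698 − $5,450 = $27,248.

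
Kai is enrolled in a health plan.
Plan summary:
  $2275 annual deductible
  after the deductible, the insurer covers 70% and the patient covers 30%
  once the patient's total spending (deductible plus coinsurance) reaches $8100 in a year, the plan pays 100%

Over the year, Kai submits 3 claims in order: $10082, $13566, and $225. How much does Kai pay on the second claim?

Claim 1 — $10082: $2275 finishes the deductible; $7807 goes to coinsurance; patient's 30% is $2342.10. Cost to patient: $4617.10. OOP to date $4617.10.
Claim 2 — $13566: deductible met; 30% of $13566 = $4069.80. OOP would hit $8686.90 > $8100, so the cap limits the patient to $8100 − $4617.10 = $3482.90.

$3482.90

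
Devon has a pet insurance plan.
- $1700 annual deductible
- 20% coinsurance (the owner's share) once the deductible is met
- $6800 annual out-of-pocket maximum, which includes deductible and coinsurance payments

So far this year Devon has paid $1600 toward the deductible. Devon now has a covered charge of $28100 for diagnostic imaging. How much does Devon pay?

$5200

Deductible still to meet: $1700 − $1600 = $100.
After the $100 deductible portion, $28100 − $100 = $28000 is subject to coinsurance.
Owner's 20% share of $28000 is $5600.
That puts the owner's cost at $100 + $5600 = $5700 before any cap.
Adding $5700 to the $1600 already spent would give $7300, which exceeds the $6800 cap; the owner pays just $6800 − $1600 = $5200.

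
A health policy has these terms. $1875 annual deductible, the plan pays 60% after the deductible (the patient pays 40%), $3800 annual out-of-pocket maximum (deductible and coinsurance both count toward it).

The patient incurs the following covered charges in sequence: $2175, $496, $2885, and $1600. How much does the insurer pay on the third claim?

Claim 1 ($2175): deductible takes $1875, $300 remains; patient's 40% is $120. Patient pays $1995; OOP now $1995. Plan pays $2175 − $1995 = $180.
Claim 2 ($496): 40% coinsurance on $496 = $198.40. Cost to patient: $198.40. OOP to date $2193.40. Insurer: $496 − $198.40 = $297.60.
Claim 3 ($2885): deductible met; 40% of $2885 = $1154. Cost to patient: $1154. OOP to date $3347.40. Plan pays $2885 − $1154 = $1731.

$1731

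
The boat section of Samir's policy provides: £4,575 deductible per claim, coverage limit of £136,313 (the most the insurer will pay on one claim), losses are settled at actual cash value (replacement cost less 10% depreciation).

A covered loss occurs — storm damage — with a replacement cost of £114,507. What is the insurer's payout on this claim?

At 10% depreciation, ACV = £114,507 − £11,450.70 = £103,056.30.
Less the £4,575 deductible: £103,056.30 − £4,575 = £98,481.30.
£98,481.30 ≤ £136,313, so the limit doesn't bind; insurer pays £98,481.30.

£98,481.30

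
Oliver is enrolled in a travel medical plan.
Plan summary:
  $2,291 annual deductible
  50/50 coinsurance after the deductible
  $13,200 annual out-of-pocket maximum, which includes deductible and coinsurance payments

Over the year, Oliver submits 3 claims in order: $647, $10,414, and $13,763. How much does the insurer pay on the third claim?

$7,239

#1 ($647): fully absorbed by the deductible. Traveler owes $647 (running OOP $647). Insurer: $647 − $647 = $0.
#2 ($10,414): deductible takes $1,644, $8,770 remains; 50% of $8,770 = $4,385. Traveler pays $6,029; OOP now $6,676. Plan pays $10,414 − $6,029 = $4,385.
#3 ($13,763): 50% coinsurance on $13,763 = $6,881.50. That would push OOP to $13,557.50, over the $13,200 cap, so traveler pays $13,200 − $6,676 = $6,524. Plan pays $13,763 − $6,524 = $7,239.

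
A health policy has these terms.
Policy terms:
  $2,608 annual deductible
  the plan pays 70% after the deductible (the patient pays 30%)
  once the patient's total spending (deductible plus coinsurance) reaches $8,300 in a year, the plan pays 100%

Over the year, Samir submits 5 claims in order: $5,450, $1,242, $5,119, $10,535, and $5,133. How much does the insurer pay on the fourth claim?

$7,603.90

Claim 1 ($5,450): $2,608 to deductible, leaving $2,842; 30% of $2,842 = $852.60. Patient pays $3,460.60; OOP now $3,460.60. Insurer: $5,450 − $3,460.60 = $1,989.40.
Claim 2 ($1,242): deductible met; 30% of $1,242 = $372.60. Cost to patient: $372.60. OOP to date $3,833.20. Insurer: $1,242 − $372.60 = $869.40.
Claim 3 ($5,119): deductible met; 30% of $5,119 = $1,535.70. Patient owes $1,535.70 (running OOP $5,368.90). Insurer: $5,119 − $1,535.70 = $3,583.30.
Claim 4 ($10,535): 30% coinsurance on $10,535 = $3,160.50. That would push OOP to $8,529.40, over the $8,300 cap, so patient pays $8,300 − $5,368.90 = $2,931.10. Plan pays $10,535 − $2,931.10 = $7,603.90.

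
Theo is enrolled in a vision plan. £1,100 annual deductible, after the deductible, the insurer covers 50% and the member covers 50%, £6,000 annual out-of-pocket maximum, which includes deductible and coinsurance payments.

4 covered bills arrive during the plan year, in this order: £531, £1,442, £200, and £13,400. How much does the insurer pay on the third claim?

£100

Bill 1, £531: all of it applies to the deductible. Member pays £531; OOP now £531. Plan pays £531 − £531 = £0.
Bill 2, £1,442: £569 to deductible, leaving £873; member's 50% is £436.50. Cost to member: £1,005.50. OOP to date £1,536.50. Plan pays £1,442 − £1,005.50 = £436.50.
Bill 3, £200: 50% coinsurance on £200 = £100. Member owes £100 (running OOP £1,636.50). Plan pays £200 − £100 = £100.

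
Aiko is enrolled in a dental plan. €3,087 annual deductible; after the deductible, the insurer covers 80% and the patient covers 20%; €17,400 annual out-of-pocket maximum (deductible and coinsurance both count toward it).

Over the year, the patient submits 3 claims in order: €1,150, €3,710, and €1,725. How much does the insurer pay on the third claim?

€1,380

Bill 1, €1,150: entire amount goes to the deductible. Patient pays €1,150; OOP now €1,150. Plan pays €1,150 − €1,150 = €0.
Bill 2, €3,710: €1,937 to deductible, leaving €1,773; 20% of €1,773 = €354.60. Patient owes €2,291.60 (running OOP €3,441.60). Plan pays €3,710 − €2,291.60 = €1,418.40.
Bill 3, €1,725: 20% coinsurance on €1,725 = €345. Patient pays €345; OOP now €3,786.60. Plan pays €1,725 − €345 = €1,380.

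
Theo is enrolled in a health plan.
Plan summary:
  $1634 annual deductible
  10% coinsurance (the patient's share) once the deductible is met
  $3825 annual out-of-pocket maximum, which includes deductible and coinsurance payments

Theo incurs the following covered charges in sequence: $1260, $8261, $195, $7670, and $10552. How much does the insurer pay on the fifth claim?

Bill 1, $1260: all of it applies to the deductible. Patient pays $1260; OOP now $1260. Plan pays $1260 − $1260 = $0.
Bill 2, $8261: $374 finishes the deductible; $7887 goes to coinsurance; 10% of $7887 = $788.70. Patient pays $1162.70; OOP now $2422.70. Plan pays $8261 − $1162.70 = $7098.30.
Bill 3, $195: 10% coinsurance on $195 = $19.50. Cost to patient: $19.50. OOP to date $2442.20. Insurer: $195 − $19.50 = $175.50.
Bill 4, $7670: 10% coinsurance on $7670 = $767. Patient owes $767 (running OOP $3209.20). Plan pays $7670 − $767 = $6903.
Bill 5, $10552: deductible already satisfied, so patient's share is 10% × $10552 = $1055.20. That would push OOP to $4264.40, over the $3825 cap, so patient pays $3825 − $3209.20 = $615.80. Insurer: $10552 − $615.80 = $9936.20.

$9936.20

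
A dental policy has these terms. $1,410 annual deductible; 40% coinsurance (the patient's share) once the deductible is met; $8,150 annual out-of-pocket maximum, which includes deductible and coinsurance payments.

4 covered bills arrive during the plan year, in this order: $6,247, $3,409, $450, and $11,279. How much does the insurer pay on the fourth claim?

Claim 1 — $6,247: $1,410 finishes the deductible; $4,837 goes to coinsurance; coinsurance $4,837 × 40% = $1,934.80. Cost to patient: $3,344.80. OOP to date $3,344.80. Insurer: $6,247 − $3,344.80 = $2,902.20.
Claim 2 — $3,409: deductible already satisfied, so patient's share is 40% × $3,409 = $1,363.60. Patient pays $1,363.60; OOP now $4,708.40. Insurer: $3,409 − $1,363.60 = $2,045.40.
Claim 3 — $450: deductible already satisfied, so patient's share is 40% × $450 = $180. Patient owes $180 (running OOP $4,888.40). Insurer: $450 − $180 = $270.
Claim 4 — $11,279: deductible already satisfied, so patient's share is 40% × $11,279 = $4,511.60. OOP would hit $9,400 > $8,150, so the cap limits the patient to $8,150 − $4,888.40 = $3,261.60. Plan pays $11,279 − $3,261.60 = $8,017.40.

$8,017.40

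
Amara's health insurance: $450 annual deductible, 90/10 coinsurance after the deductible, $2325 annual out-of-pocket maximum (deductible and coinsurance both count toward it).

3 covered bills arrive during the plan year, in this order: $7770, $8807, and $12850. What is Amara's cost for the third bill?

$262.30

Bill 1, $7770: $450 finishes the deductible; $7320 goes to coinsurance; 10% of $7320 = $732. Cost to patient: $1182. OOP to date $1182.
Bill 2, $8807: 10% coinsurance on $8807 = $880.70. Cost to patient: $880.70. OOP to date $2062.70.
Bill 3, $12850: 10% coinsurance on $12850 = $1285. That would push OOP to $3347.70, over the $2325 cap, so patient pays $2325 − $2062.70 = $262.30.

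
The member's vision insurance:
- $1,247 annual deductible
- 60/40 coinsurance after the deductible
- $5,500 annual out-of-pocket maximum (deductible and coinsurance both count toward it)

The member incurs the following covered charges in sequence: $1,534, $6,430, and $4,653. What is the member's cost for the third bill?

Claim 1 — $1,534: $1,247 finishes the deductible; $287 goes to coinsurance; 40% of $287 = $114.80. Member owes $1,361.80 (running OOP $1,361.80).
Claim 2 — $6,430: deductible met; 40% of $6,430 = $2,572. Cost to member: $2,572. OOP to date $3,933.80.
Claim 3 — $4,653: 40% coinsurance on $4,653 = $1,861.20. Adding that to $3,933.80 gives $5,795, past the $5,500 cap; member pays only $5,500 − $3,933.80 = $1,566.20.

$1,566.20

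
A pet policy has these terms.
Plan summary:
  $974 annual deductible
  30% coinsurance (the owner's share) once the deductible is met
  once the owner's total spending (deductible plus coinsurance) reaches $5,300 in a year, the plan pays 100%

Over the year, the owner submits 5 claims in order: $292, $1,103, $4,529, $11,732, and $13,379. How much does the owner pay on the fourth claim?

$2,841

Claim 1 ($292): fully absorbed by the deductible. Owner owes $292 (running OOP $292).
Claim 2 ($1,103): $682 to deductible, leaving $421; owner's 30% is $126.30. Owner pays $808.30; OOP now $1,100.30.
Claim 3 ($4,529): 30% coinsurance on $4,529 = $1,358.70. Owner pays $1,358.70; OOP now $2,459.
Claim 4 ($11,732): deductible met; 30% of $11,732 = $3,519.60. Adding that to $2,459 gives $5,978.60, past the $5,300 cap; owner pays only $5,300 − $2,459 = $2,841.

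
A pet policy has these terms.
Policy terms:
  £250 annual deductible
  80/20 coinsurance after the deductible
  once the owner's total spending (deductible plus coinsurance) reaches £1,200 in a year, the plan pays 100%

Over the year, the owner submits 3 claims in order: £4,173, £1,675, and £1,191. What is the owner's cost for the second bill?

£165.40

Claim 1 (£4,173): £250 to deductible, leaving £3,923; coinsurance £3,923 × 20% = £784.60. Owner pays £1,034.60; OOP now £1,034.60.
Claim 2 (£1,675): 20% coinsurance on £1,675 = £335. OOP would hit £1,369.60 > £1,200, so the cap limits the owner to £1,200 − £1,034.60 = £165.40.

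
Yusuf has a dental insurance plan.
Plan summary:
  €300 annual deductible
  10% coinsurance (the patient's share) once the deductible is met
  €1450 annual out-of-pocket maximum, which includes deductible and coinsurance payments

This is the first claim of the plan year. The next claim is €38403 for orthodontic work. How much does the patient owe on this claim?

Deductible not yet touched, so the first €300 of the bill goes to the deductible.
After the €300 deductible portion, €38403 − €300 = €38103 is subject to coinsurance.
Patient's 10% share of €38103 is €3810.30.
Patient responsibility before any cap: €300 + €3810.30 = €4110.30.
Year-to-date out-of-pocket would reach €0 + €4110.30 = €4110.30, above the €1450 maximum, so the patient pays only €1450 − €0 = €1450.

€1450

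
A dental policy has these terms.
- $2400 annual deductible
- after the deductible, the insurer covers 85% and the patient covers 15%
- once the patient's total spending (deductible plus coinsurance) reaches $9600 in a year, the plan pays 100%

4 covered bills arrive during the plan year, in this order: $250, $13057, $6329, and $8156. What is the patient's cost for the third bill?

$949.35

Bill 1, $250: entire amount goes to the deductible. Patient pays $250; OOP now $250.
Bill 2, $13057: $2150 finishes the deductible; $10907 goes to coinsurance; 15% of $10907 = $1636.05. Cost to patient: $3786.05. OOP to date $4036.05.
Bill 3, $6329: deductible met; 15% of $6329 = $949.35. Cost to patient: $949.35. OOP to date $4985.40.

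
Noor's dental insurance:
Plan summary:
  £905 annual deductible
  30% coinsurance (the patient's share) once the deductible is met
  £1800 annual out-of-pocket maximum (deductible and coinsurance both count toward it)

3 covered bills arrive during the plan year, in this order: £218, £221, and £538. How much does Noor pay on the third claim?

£487.60

Claim 1 — £218: entire amount goes to the deductible. Cost to patient: £218. OOP to date £218.
Claim 2 — £221: all of it applies to the deductible. Patient owes £221 (running OOP £439).
Claim 3 — £538: deductible takes £466, £72 remains; 30% of £72 = £21.60. Patient owes £487.60 (running OOP £926.60).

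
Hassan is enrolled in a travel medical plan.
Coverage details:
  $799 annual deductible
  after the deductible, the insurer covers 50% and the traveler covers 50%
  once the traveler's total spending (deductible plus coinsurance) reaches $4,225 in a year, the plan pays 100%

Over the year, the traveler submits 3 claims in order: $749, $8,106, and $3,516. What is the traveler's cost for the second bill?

Claim 1 — $749: fully absorbed by the deductible. Traveler owes $749 (running OOP $749).
Claim 2 — $8,106: $50 finishes the deductible; $8,056 goes to coinsurance; coinsurance $8,056 × 50% = $4,028. Together that's $50 + $4,028 = $4,078. OOP would hit $4,827 > $4,225, so the cap limits the traveler to $4,225 − $749 = $3,476.

$3,476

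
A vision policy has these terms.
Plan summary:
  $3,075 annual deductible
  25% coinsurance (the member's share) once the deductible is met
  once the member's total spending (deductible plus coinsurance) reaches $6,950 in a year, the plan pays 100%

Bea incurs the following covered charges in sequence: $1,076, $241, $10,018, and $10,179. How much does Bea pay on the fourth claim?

$1,810

#1 ($1,076): fully absorbed by the deductible. Member pays $1,076; OOP now $1,076.
#2 ($241): all of it applies to the deductible. Cost to member: $241. OOP to date $1,317.
#3 ($10,018): $1,758 finishes the deductible; $8,260 goes to coinsurance; member's 25% is $2,065. Member pays $3,823; OOP now $5,140.
#4 ($10,179): deductible met; 25% of $10,179 = $2,544.75. Adding that to $5,140 gives $7,684.75, past the $6,950 cap; member pays only $6,950 − $5,140 = $1,810.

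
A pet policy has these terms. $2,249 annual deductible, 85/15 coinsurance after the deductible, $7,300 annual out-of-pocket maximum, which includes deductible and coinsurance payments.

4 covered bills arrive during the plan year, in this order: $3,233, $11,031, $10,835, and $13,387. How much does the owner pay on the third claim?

#1 ($3,233): deductible takes $2,249, $984 remains; 15% of $984 = $147.60. Owner pays $2,396.60; OOP now $2,396.60.
#2 ($11,031): deductible already satisfied, so owner's share is 15% × $11,031 = $1,654.65. Cost to owner: $1,654.65. OOP to date $4,051.25.
#3 ($10,835): deductible met; 15% of $10,835 = $1,625.25. Owner owes $1,625.25 (running OOP $5,676.50).

$1,625.25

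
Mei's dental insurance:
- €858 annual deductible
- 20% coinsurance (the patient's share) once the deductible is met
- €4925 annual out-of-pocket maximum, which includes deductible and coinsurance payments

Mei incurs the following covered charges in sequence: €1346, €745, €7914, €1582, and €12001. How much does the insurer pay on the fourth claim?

€1265.60

Claim 1 — €1346: €858 finishes the deductible; €488 goes to coinsurance; patient's 20% is €97.60. Patient pays €955.60; OOP now €955.60. Insurer: €1346 − €955.60 = €390.40.
Claim 2 — €745: deductible met; 20% of €745 = €149. Cost to patient: €149. OOP to date €1104.60. Plan pays €745 − €149 = €596.
Claim 3 — €7914: deductible met; 20% of €7914 = €1582.80. Patient pays €1582.80; OOP now €2687.40. Plan pays €7914 − €1582.80 = €6331.20.
Claim 4 — €1582: deductible met; 20% of €1582 = €316.40. Cost to patient: €316.40. OOP to date €3003.80. Plan pays €1582 − €316.40 = €1265.60.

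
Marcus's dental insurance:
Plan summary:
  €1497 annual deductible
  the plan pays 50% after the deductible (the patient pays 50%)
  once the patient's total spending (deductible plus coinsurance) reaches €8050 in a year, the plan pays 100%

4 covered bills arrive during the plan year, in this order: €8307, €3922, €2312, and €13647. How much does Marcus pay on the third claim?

Claim 1 (€8307): €1497 to deductible, leaving €6810; patient's 50% is €3405. Cost to patient: €4902. OOP to date €4902.
Claim 2 (€3922): 50% coinsurance on €3922 = €1961. Cost to patient: €1961. OOP to date €6863.
Claim 3 (€2312): 50% coinsurance on €2312 = €1156. Patient pays €1156; OOP now €8019.

€1156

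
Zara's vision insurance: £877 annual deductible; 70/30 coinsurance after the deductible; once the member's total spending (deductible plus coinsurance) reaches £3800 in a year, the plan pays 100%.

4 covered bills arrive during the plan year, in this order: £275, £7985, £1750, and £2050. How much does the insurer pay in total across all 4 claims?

Claim 1 — £275: all of it applies to the deductible. Member pays £275; OOP now £275. Insurer: £275 − £275 = £0.
Claim 2 — £7985: £602 to deductible, leaving £7383; member's 30% is £2214.90. Member owes £2816.90 (running OOP £3091.90). Insurer: £7985 − £2816.90 = £5168.10.
Claim 3 — £1750: deductible met; 30% of £1750 = £525. Member owes £525 (running OOP £3616.90). Insurer: £1750 − £525 = £1225.
Claim 4 — £2050: 30% coinsurance on £2050 = £615. That would push OOP to £4231.90, over the £3800 cap, so member pays £3800 − £3616.90 = £183.10. Plan pays £2050 − £183.10 = £1866.90.
Insurer total = bills − member's total = £12060 − £3800 = £8260.

£8260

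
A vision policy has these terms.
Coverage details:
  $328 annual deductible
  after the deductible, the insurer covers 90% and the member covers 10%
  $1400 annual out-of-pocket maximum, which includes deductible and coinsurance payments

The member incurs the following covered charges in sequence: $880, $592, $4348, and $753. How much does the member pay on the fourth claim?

Claim 1 ($880): deductible takes $328, $552 remains; coinsurance $552 × 10% = $55.20. Member pays $383.20; OOP now $383.20.
Claim 2 ($592): deductible already satisfied, so member's share is 10% × $592 = $59.20. Cost to member: $59.20. OOP to date $442.40.
Claim 3 ($4348): deductible met; 10% of $4348 = $434.80. Cost to member: $434.80. OOP to date $877.20.
Claim 4 ($753): deductible met; 10% of $753 = $75.30. Cost to member: $75.30. OOP to date $952.50.

$75.30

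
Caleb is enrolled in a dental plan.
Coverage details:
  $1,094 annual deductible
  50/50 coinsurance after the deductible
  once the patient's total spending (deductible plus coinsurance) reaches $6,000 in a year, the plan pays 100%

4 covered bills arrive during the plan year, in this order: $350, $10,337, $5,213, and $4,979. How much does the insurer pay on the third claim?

$5,103.50

Claim 1 — $350: entire amount goes to the deductible. Patient pays $350; OOP now $350. Plan pays $350 − $350 = $0.
Claim 2 — $10,337: $744 to deductible, leaving $9,593; coinsurance $9,593 × 50% = $4,796.50. Cost to patient: $5,540.50. OOP to date $5,890.50. Plan pays $10,337 − $5,540.50 = $4,796.50.
Claim 3 — $5,213: deductible met; 50% of $5,213 = $2,606.50. Adding that to $5,890.50 gives $8,497, past the $6,000 cap; patient pays only $6,000 − $5,890.50 = $109.50. Plan pays $5,213 − $109.50 = $5,103.50.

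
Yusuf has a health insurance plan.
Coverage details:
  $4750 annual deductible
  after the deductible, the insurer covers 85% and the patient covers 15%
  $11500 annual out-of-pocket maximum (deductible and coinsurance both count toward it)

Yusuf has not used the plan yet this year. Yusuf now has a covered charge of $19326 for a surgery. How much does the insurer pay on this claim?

Deductible not yet touched, so the first $4750 of the bill goes to the deductible.
After the $4750 deductible portion, $19326 − $4750 = $14576 is subject to coinsurance.
15% of $14576 = $2186.40 falls to the patient.
So the patient owes $4750 + $2186.40 = $6936.40 before any cap.
Total out-of-pocket so far would be $0 + $6936.40 = $6936.40, below the $11500 cap — no reduction.
The plan picks up $19326 − $6936.40 = $12389.60.

$12389.60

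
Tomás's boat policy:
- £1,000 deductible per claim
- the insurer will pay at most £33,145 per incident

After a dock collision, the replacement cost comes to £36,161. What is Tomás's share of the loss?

£3,016

Subtract the deductible: £36,161 − £1,000 = £35,161.
Since £35,161 > £33,145, the payout is capped at £33,145.
The owner bears the rest of the original loss: £36,161 − £33,145 = £3,016.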